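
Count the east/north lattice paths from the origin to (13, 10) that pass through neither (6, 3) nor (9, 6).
Number of paths = 623028

Inclusion–exclusion. Total paths: C(23, 13) = 1144066. Through P₁: C(9, 6)·C(14, 7) = 288288. Through P₂: C(15, 9)·C(8, 4) = 350350. Since P₁ is strictly southwest of P₂, a monotone path through both must visit P₁ then P₂; paths through both = C(9, 6)·C(6, 3)·C(8, 4) = 117600. Avoid both = 1144066 − 288288 − 350350 + 117600 = 623028.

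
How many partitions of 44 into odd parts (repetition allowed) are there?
p_odd(44) = 1816

Enumerate partitions using only odd parts via the recurrence o(n, m) = o(n, m−2) + o(n−m, m) over odd m, starting from the largest odd part ≤ n. This gives p_odd(44) = 1816. (Euler's theorem: equals the count of distinct-part partitions.)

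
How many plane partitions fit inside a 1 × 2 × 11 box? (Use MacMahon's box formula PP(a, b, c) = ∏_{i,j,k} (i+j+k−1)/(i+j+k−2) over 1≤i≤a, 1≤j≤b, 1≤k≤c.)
PP(1, 2, 11) = 78

Evaluate the triple product over i = 1..1, j = 1..2, k = 1..11. The factors are (2/1) · (3/2) · (4/3) · (5/4) · (6/5) · (7/6) · (8/7) · (9/8) · … (22 factors total). The numerators and denominators telescope so the product is an integer; carrying out the multiplication exactly gives PP(1, 2, 11) = 78.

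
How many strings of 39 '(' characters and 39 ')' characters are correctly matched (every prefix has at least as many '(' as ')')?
C_39 = 680425371729975800390

These balanced parentheses are counted by the Catalan number C_n = (1/(n + 1)) · C(2n, n). For n = 39: C_39 = (1/40) · C(78, 39) = 27217014869199032015600/40 = 680425371729975800390.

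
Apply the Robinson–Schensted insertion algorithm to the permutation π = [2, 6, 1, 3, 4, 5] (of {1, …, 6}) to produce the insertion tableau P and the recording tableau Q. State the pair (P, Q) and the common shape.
P = [1, 3, 4, 5] / [2, 6];  Q = [1, 2, 5, 6] / [3, 4];  common shape = (4, 2)

Row-insert the values π_1, π_2, … into P one at a time, bumping the leftmost entry strictly greater than the inserted value down to the next row. The recording tableau Q records, in position (i, j), the step at which that cell was added to P.
  Insert 2 (step 1): P = [2];  Q = [1]
  Insert 6 (step 2): P = [2, 6];  Q = [1, 2]
  Insert 1 (step 3): P = [1, 6] / [2];  Q = [1, 2] / [3]
  Insert 3 (step 4): P = [1, 3] / [2, 6];  Q = [1, 2] / [3, 4]
  Insert 4 (step 5): P = [1, 3, 4] / [2, 6];  Q = [1, 2, 5] / [3, 4]
  Insert 5 (step 6): P = [1, 3, 4, 5] / [2, 6];  Q = [1, 2, 5, 6] / [3, 4]
Final shape: (4, 2).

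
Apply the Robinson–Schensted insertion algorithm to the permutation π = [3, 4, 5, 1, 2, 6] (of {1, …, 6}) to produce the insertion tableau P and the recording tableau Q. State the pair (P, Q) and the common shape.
P = [1, 2, 5, 6] / [3, 4];  Q = [1, 2, 3, 6] / [4, 5];  common shape = (4, 2)

Row-insert the values π_1, π_2, … into P one at a time, bumping the leftmost entry strictly greater than the inserted value down to the next row. The recording tableau Q records, in position (i, j), the step at which that cell was added to P.
  Insert 3 (step 1): P = [3];  Q = [1]
  Insert 4 (step 2): P = [3, 4];  Q = [1, 2]
  Insert 5 (step 3): P = [3, 4, 5];  Q = [1, 2, 3]
  Insert 1 (step 4): P = [1, 4, 5] / [3];  Q = [1, 2, 3] / [4]
  Insert 2 (step 5): P = [1, 2, 5] / [3, 4];  Q = [1, 2, 3] / [4, 5]
  Insert 6 (step 6): P = [1, 2, 5, 6] / [3, 4];  Q = [1, 2, 3, 6] / [4, 5]
Final shape: (4, 2).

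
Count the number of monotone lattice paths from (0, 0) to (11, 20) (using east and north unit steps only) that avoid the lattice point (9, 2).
Number of paths = 84661865

Total paths from (0, 0) to (11, 20): C(31, 11) = 84672315. Paths through (9, 2): (paths (0, 0) → (9, 2)) × (paths (9, 2) → (11, 20)) = C(11, 9) · C(20, 2) = 55 · 190 = 10450. Avoidance count = 84672315 − 10450 = 84661865.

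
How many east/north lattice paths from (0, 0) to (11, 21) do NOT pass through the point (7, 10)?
Number of paths = 102477960

Total paths from (0, 0) to (11, 21): C(32, 11) = 129024480. Paths through (7, 10): (paths (0, 0) → (7, 10)) × (paths (7, 10) → (11, 21)) = C(17, 7) · C(15, 4) = 19448 · 1365 = 26546520. Avoidance count = 129024480 − 26546520 = 102477960.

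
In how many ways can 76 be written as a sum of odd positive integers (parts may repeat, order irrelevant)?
p_odd(76) = 53250

Enumerate partitions using only odd parts via the recurrence o(n, m) = o(n, m−2) + o(n−m, m) over odd m, starting from the largest odd part ≤ n. This gives p_odd(76) = 53250. (Euler's theorem: equals the count of distinct-part partitions.)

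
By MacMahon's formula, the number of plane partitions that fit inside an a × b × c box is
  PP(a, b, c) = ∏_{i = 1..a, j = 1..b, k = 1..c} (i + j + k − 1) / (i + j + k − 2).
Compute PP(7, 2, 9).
PP(7, 2, 9) = 27810640

Evaluate the triple product over i = 1..7, j = 1..2, k = 1..9. The factors are (2/1) · (3/2) · (4/3) · (5/4) · (6/5) · (7/6) · (8/7) · (9/8) · … (126 factors total). The numerators and denominators telescope so the product is an integer; carrying out the multiplication exactly gives PP(7, 2, 9) = 27810640.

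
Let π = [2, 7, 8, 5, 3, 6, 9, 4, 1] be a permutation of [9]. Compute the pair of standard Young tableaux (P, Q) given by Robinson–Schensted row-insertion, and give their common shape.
P = [1, 3, 4, 9] / [2, 6] / [5, 8] / [7];  Q = [1, 2, 3, 7] / [4, 6] / [5, 8] / [9];  common shape = (4, 2, 2, 1)

Row-insert the values π_1, π_2, … into P one at a time, bumping the leftmost entry strictly greater than the inserted value down to the next row. The recording tableau Q records, in position (i, j), the step at which that cell was added to P.
  Insert 2 (step 1): P = [2];  Q = [1]
  Insert 7 (step 2): P = [2, 7];  Q = [1, 2]
  Insert 8 (step 3): P = [2, 7, 8];  Q = [1, 2, 3]
  Insert 5 (step 4): P = [2, 5, 8] / [7];  Q = [1, 2, 3] / [4]
  Insert 3 (step 5): P = [2, 3, 8] / [5] / [7];  Q = [1, 2, 3] / [4] / [5]
  Insert 6 (step 6): P = [2, 3, 6] / [5, 8] / [7];  Q = [1, 2, 3] / [4, 6] / [5]
  Insert 9 (step 7): P = [2, 3, 6, 9] / [5, 8] / [7];  Q = [1, 2, 3, 7] / [4, 6] / [5]
  Insert 4 (step 8): P = [2, 3, 4, 9] / [5, 6] / [7, 8];  Q = [1, 2, 3, 7] / [4, 6] / [5, 8]
  Insert 1 (step 9): P = [1, 3, 4, 9] / [2, 6] / [5, 8] / [7];  Q = [1, 2, 3, 7] / [4, 6] / [5, 8] / [9]
Final shape: (4, 2, 2, 1).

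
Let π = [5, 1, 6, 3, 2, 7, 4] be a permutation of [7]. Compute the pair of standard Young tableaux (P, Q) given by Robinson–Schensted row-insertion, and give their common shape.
P = [1, 2, 4] / [3, 6, 7] / [5];  Q = [1, 3, 6] / [2, 4, 7] / [5];  common shape = (3, 3, 1)

Row-insert the values π_1, π_2, … into P one at a time, bumping the leftmost entry strictly greater than the inserted value down to the next row. The recording tableau Q records, in position (i, j), the step at which that cell was added to P.
  Insert 5 (step 1): P = [5];  Q = [1]
  Insert 1 (step 2): P = [1] / [5];  Q = [1] / [2]
  Insert 6 (step 3): P = [1, 6] / [5];  Q = [1, 3] / [2]
  Insert 3 (step 4): P = [1, 3] / [5, 6];  Q = [1, 3] / [2, 4]
  Insert 2 (step 5): P = [1, 2] / [3, 6] / [5];  Q = [1, 3] / [2, 4] / [5]
  Insert 7 (step 6): P = [1, 2, 7] / [3, 6] / [5];  Q = [1, 3, 6] / [2, 4] / [5]
  Insert 4 (step 7): P = [1, 2, 4] / [3, 6, 7] / [5];  Q = [1, 3, 6] / [2, 4, 7] / [5]
Final shape: (3, 3, 1).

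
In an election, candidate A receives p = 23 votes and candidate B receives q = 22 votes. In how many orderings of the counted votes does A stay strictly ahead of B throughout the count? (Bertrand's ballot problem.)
Strict-lead orderings = 91482563640

Total orderings of the 45 votes with 23 for A: C(45, 23) = 4116715363800. By the Bertrand ballot formula (Cycle Lemma / reflection principle), the number of orderings in which A is strictly ahead of B throughout is (p − q)/(p + q) · C(p + q, p) = (23 − 22)/(23 + 22) · 4116715363800 = 91482563640.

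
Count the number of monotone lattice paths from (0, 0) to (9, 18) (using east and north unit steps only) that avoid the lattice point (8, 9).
Number of paths = 4443725

Total paths from (0, 0) to (9, 18): C(27, 9) = 4686825. Paths through (8, 9): (paths (0, 0) → (8, 9)) × (paths (8, 9) → (9, 18)) = C(17, 8) · C(10, 1) = 24310 · 10 = 243100. Avoidance count = 4686825 − 243100 = 4443725.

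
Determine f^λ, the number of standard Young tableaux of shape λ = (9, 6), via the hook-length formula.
# SYT of shape (9, 6) = 2002

Hook-length formula: f^λ = n! / Π hook(c), product over all cells c of the Young diagram. For λ = (9, 6), n = 15 boxes. Hook lengths by row (left-to-right, top-to-bottom): [10, 9, 8, 7, 6, 5, 3, 2, 1]; [6, 5, 4, 3, 2, 1]. Product of hooks = 653184000. So f^λ = 15! / 653184000 = 1307674368000 / 653184000 = 2002.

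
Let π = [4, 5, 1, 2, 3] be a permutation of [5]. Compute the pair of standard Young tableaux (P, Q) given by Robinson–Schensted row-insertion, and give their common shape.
P = [1, 2, 3] / [4, 5];  Q = [1, 2, 5] / [3, 4];  common shape = (3, 2)

Row-insert the values π_1, π_2, … into P one at a time, bumping the leftmost entry strictly greater than the inserted value down to the next row. The recording tableau Q records, in position (i, j), the step at which that cell was added to P.
  Insert 4 (step 1): P = [4];  Q = [1]
  Insert 5 (step 2): P = [4, 5];  Q = [1, 2]
  Insert 1 (step 3): P = [1, 5] / [4];  Q = [1, 2] / [3]
  Insert 2 (step 4): P = [1, 2] / [4, 5];  Q = [1, 2] / [3, 4]
  Insert 3 (step 5): P = [1, 2, 3] / [4, 5];  Q = [1, 2, 5] / [3, 4]
Final shape: (3, 2).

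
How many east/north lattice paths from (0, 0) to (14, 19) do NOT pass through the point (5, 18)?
Number of paths = 818472710

Total paths from (0, 0) to (14, 19): C(33, 14) = 818809200. Paths through (5, 18): (paths (0, 0) → (5, 18)) × (paths (5, 18) → (14, 19)) = C(23, 5) · C(10, 9) = 33649 · 10 = 336490. Avoidance count = 818809200 − 336490 = 818472710.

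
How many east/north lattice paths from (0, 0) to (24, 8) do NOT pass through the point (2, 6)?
Number of paths = 10510572

Total paths from (0, 0) to (24, 8): C(32, 24) = 10518300. Paths through (2, 6): (paths (0, 0) → (2, 6)) × (paths (2, 6) → (24, 8)) = C(8, 2) · C(24, 22) = 28 · 276 = 7728. Avoidance count = 10518300 − 7728 = 10510572.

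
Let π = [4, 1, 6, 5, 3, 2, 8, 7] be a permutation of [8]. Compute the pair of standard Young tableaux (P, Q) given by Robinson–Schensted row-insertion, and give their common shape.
P = [1, 2, 7] / [3, 5, 8] / [4] / [6];  Q = [1, 3, 7] / [2, 4, 8] / [5] / [6];  common shape = (3, 3, 1, 1)

Row-insert the values π_1, π_2, … into P one at a time, bumping the leftmost entry strictly greater than the inserted value down to the next row. The recording tableau Q records, in position (i, j), the step at which that cell was added to P.
  Insert 4 (step 1): P = [4];  Q = [1]
  Insert 1 (step 2): P = [1] / [4];  Q = [1] / [2]
  Insert 6 (step 3): P = [1, 6] / [4];  Q = [1, 3] / [2]
  Insert 5 (step 4): P = [1, 5] / [4, 6];  Q = [1, 3] / [2, 4]
  Insert 3 (step 5): P = [1, 3] / [4, 5] / [6];  Q = [1, 3] / [2, 4] / [5]
  Insert 2 (step 6): P = [1, 2] / [3, 5] / [4] / [6];  Q = [1, 3] / [2, 4] / [5] / [6]
  Insert 8 (step 7): P = [1, 2, 8] / [3, 5] / [4] / [6];  Q = [1, 3, 7] / [2, 4] / [5] / [6]
  Insert 7 (step 8): P = [1, 2, 7] / [3, 5, 8] / [4] / [6];  Q = [1, 3, 7] / [2, 4, 8] / [5] / [6]
Final shape: (3, 3, 1, 1).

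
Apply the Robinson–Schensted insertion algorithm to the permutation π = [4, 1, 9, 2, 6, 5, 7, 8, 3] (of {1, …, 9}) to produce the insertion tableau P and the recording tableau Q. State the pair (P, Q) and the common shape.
P = [1, 2, 3, 7, 8] / [4, 5] / [6] / [9];  Q = [1, 3, 5, 7, 8] / [2, 4] / [6] / [9];  common shape = (5, 2, 1, 1)

Row-insert the values π_1, π_2, … into P one at a time, bumping the leftmost entry strictly greater than the inserted value down to the next row. The recording tableau Q records, in position (i, j), the step at which that cell was added to P.
  Insert 4 (step 1): P = [4];  Q = [1]
  Insert 1 (step 2): P = [1] / [4];  Q = [1] / [2]
  Insert 9 (step 3): P = [1, 9] / [4];  Q = [1, 3] / [2]
  Insert 2 (step 4): P = [1, 2] / [4, 9];  Q = [1, 3] / [2, 4]
  Insert 6 (step 5): P = [1, 2, 6] / [4, 9];  Q = [1, 3, 5] / [2, 4]
  Insert 5 (step 6): P = [1, 2, 5] / [4, 6] / [9];  Q = [1, 3, 5] / [2, 4] / [6]
  Insert 7 (step 7): P = [1, 2, 5, 7] / [4, 6] / [9];  Q = [1, 3, 5, 7] / [2, 4] / [6]
  Insert 8 (step 8): P = [1, 2, 5, 7, 8] / [4, 6] / [9];  Q = [1, 3, 5, 7, 8] / [2, 4] / [6]
  Insert 3 (step 9): P = [1, 2, 3, 7, 8] / [4, 5] / [6] / [9];  Q = [1, 3, 5, 7, 8] / [2, 4] / [6] / [9]
Final shape: (5, 2, 1, 1).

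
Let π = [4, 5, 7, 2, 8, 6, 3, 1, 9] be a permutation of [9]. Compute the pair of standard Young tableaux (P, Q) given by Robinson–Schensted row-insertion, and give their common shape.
P = [1, 3, 6, 8, 9] / [2, 5] / [4] / [7];  Q = [1, 2, 3, 5, 9] / [4, 6] / [7] / [8];  common shape = (5, 2, 1, 1)

Row-insert the values π_1, π_2, … into P one at a time, bumping the leftmost entry strictly greater than the inserted value down to the next row. The recording tableau Q records, in position (i, j), the step at which that cell was added to P.
  Insert 4 (step 1): P = [4];  Q = [1]
  Insert 5 (step 2): P = [4, 5];  Q = [1, 2]
  Insert 7 (step 3): P = [4, 5, 7];  Q = [1, 2, 3]
  Insert 2 (step 4): P = [2, 5, 7] / [4];  Q = [1, 2, 3] / [4]
  Insert 8 (step 5): P = [2, 5, 7, 8] / [4];  Q = [1, 2, 3, 5] / [4]
  Insert 6 (step 6): P = [2, 5, 6, 8] / [4, 7];  Q = [1, 2, 3, 5] / [4, 6]
  Insert 3 (step 7): P = [2, 3, 6, 8] / [4, 5] / [7];  Q = [1, 2, 3, 5] / [4, 6] / [7]
  Insert 1 (step 8): P = [1, 3, 6, 8] / [2, 5] / [4] / [7];  Q = [1, 2, 3, 5] / [4, 6] / [7] / [8]
  Insert 9 (step 9): P = [1, 3, 6, 8, 9] / [2, 5] / [4] / [7];  Q = [1, 2, 3, 5, 9] / [4, 6] / [7] / [8]
Final shape: (5, 2, 1, 1).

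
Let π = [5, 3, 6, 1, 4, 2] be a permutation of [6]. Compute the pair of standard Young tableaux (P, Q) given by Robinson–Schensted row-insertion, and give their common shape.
P = [1, 2] / [3, 4] / [5, 6];  Q = [1, 3] / [2, 5] / [4, 6];  common shape = (2, 2, 2)

Row-insert the values π_1, π_2, … into P one at a time, bumping the leftmost entry strictly greater than the inserted value down to the next row. The recording tableau Q records, in position (i, j), the step at which that cell was added to P.
  Insert 5 (step 1): P = [5];  Q = [1]
  Insert 3 (step 2): P = [3] / [5];  Q = [1] / [2]
  Insert 6 (step 3): P = [3, 6] / [5];  Q = [1, 3] / [2]
  Insert 1 (step 4): P = [1, 6] / [3] / [5];  Q = [1, 3] / [2] / [4]
  Insert 4 (step 5): P = [1, 4] / [3, 6] / [5];  Q = [1, 3] / [2, 5] / [4]
  Insert 2 (step 6): P = [1, 2] / [3, 4] / [5, 6];  Q = [1, 3] / [2, 5] / [4, 6]
Final shape: (2, 2, 2).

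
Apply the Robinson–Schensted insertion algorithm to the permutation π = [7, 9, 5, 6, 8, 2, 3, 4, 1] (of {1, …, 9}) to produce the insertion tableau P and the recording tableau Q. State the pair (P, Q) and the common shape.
P = [1, 3, 4] / [2, 6, 8] / [5, 9] / [7];  Q = [1, 2, 5] / [3, 4, 8] / [6, 7] / [9];  common shape = (3, 3, 2, 1)

Row-insert the values π_1, π_2, … into P one at a time, bumping the leftmost entry strictly greater than the inserted value down to the next row. The recording tableau Q records, in position (i, j), the step at which that cell was added to P.
  Insert 7 (step 1): P = [7];  Q = [1]
  Insert 9 (step 2): P = [7, 9];  Q = [1, 2]
  Insert 5 (step 3): P = [5, 9] / [7];  Q = [1, 2] / [3]
  Insert 6 (step 4): P = [5, 6] / [7, 9];  Q = [1, 2] / [3, 4]
  Insert 8 (step 5): P = [5, 6, 8] / [7, 9];  Q = [1, 2, 5] / [3, 4]
  Insert 2 (step 6): P = [2, 6, 8] / [5, 9] / [7];  Q = [1, 2, 5] / [3, 4] / [6]
  Insert 3 (step 7): P = [2, 3, 8] / [5, 6] / [7, 9];  Q = [1, 2, 5] / [3, 4] / [6, 7]
  Insert 4 (step 8): P = [2, 3, 4] / [5, 6, 8] / [7, 9];  Q = [1, 2, 5] / [3, 4, 8] / [6, 7]
  Insert 1 (step 9): P = [1, 3, 4] / [2, 6, 8] / [5, 9] / [7];  Q = [1, 2, 5] / [3, 4, 8] / [6, 7] / [9]
Final shape: (3, 3, 2, 1).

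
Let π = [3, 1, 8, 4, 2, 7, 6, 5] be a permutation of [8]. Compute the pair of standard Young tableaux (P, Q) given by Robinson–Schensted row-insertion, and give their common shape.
P = [1, 2, 5] / [3, 4, 6] / [7] / [8];  Q = [1, 3, 6] / [2, 4, 7] / [5] / [8];  common shape = (3, 3, 1, 1)

Row-insert the values π_1, π_2, … into P one at a time, bumping the leftmost entry strictly greater than the inserted value down to the next row. The recording tableau Q records, in position (i, j), the step at which that cell was added to P.
  Insert 3 (step 1): P = [3];  Q = [1]
  Insert 1 (step 2): P = [1] / [3];  Q = [1] / [2]
  Insert 8 (step 3): P = [1, 8] / [3];  Q = [1, 3] / [2]
  Insert 4 (step 4): P = [1, 4] / [3, 8];  Q = [1, 3] / [2, 4]
  Insert 2 (step 5): P = [1, 2] / [3, 4] / [8];  Q = [1, 3] / [2, 4] / [5]
  Insert 7 (step 6): P = [1, 2, 7] / [3, 4] / [8];  Q = [1, 3, 6] / [2, 4] / [5]
  Insert 6 (step 7): P = [1, 2, 6] / [3, 4, 7] / [8];  Q = [1, 3, 6] / [2, 4, 7] / [5]
  Insert 5 (step 8): P = [1, 2, 5] / [3, 4, 6] / [7] / [8];  Q = [1, 3, 6] / [2, 4, 7] / [5] / [8]
Final shape: (3, 3, 1, 1).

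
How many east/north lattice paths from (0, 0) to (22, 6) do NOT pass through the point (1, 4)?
Number of paths = 375475

Total paths from (0, 0) to (22, 6): C(28, 22) = 376740. Paths through (1, 4): (paths (0, 0) → (1, 4)) × (paths (1, 4) → (22, 6)) = C(5, 1) · C(23, 21) = 5 · 253 = 1265. Avoidance count = 376740 − 1265 = 375475.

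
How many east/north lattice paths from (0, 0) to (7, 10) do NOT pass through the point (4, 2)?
Number of paths = 16973

Total paths from (0, 0) to (7, 10): C(17, 7) = 19448. Paths through (4, 2): (paths (0, 0) → (4, 2)) × (paths (4, 2) → (7, 10)) = C(6, 4) · C(11, 3) = 15 · 165 = 2475. Avoidance count = 19448 − 2475 = 16973.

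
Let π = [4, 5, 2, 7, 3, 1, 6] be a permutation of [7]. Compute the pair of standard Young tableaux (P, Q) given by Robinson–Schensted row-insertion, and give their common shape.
P = [1, 3, 6] / [2, 5, 7] / [4];  Q = [1, 2, 4] / [3, 5, 7] / [6];  common shape = (3, 3, 1)

Row-insert the values π_1, π_2, … into P one at a time, bumping the leftmost entry strictly greater than the inserted value down to the next row. The recording tableau Q records, in position (i, j), the step at which that cell was added to P.
  Insert 4 (step 1): P = [4];  Q = [1]
  Insert 5 (step 2): P = [4, 5];  Q = [1, 2]
  Insert 2 (step 3): P = [2, 5] / [4];  Q = [1, 2] / [3]
  Insert 7 (step 4): P = [2, 5, 7] / [4];  Q = [1, 2, 4] / [3]
  Insert 3 (step 5): P = [2, 3, 7] / [4, 5];  Q = [1, 2, 4] / [3, 5]
  Insert 1 (step 6): P = [1, 3, 7] / [2, 5] / [4];  Q = [1, 2, 4] / [3, 5] / [6]
  Insert 6 (step 7): P = [1, 3, 6] / [2, 5, 7] / [4];  Q = [1, 2, 4] / [3, 5, 7] / [6]
Final shape: (3, 3, 1).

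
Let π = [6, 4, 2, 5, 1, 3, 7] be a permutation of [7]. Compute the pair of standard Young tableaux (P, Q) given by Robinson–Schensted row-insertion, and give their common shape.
P = [1, 3, 7] / [2, 5] / [4] / [6];  Q = [1, 4, 7] / [2, 6] / [3] / [5];  common shape = (3, 2, 1, 1)

Row-insert the values π_1, π_2, … into P one at a time, bumping the leftmost entry strictly greater than the inserted value down to the next row. The recording tableau Q records, in position (i, j), the step at which that cell was added to P.
  Insert 6 (step 1): P = [6];  Q = [1]
  Insert 4 (step 2): P = [4] / [6];  Q = [1] / [2]
  Insert 2 (step 3): P = [2] / [4] / [6];  Q = [1] / [2] / [3]
  Insert 5 (step 4): P = [2, 5] / [4] / [6];  Q = [1, 4] / [2] / [3]
  Insert 1 (step 5): P = [1, 5] / [2] / [4] / [6];  Q = [1, 4] / [2] / [3] / [5]
  Insert 3 (step 6): P = [1, 3] / [2, 5] / [4] / [6];  Q = [1, 4] / [2, 6] / [3] / [5]
  Insert 7 (step 7): P = [1, 3, 7] / [2, 5] / [4] / [6];  Q = [1, 4, 7] / [2, 6] / [3] / [5]
Final shape: (3, 2, 1, 1).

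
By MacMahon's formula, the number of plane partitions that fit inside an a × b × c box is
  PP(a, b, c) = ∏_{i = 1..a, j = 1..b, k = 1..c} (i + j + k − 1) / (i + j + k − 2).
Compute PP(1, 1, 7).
PP(1, 1, 7) = 8

Evaluate the triple product over i = 1..1, j = 1..1, k = 1..7. The factors are (2/1) · (3/2) · (4/3) · (5/4) · (6/5) · (7/6) · (8/7). The numerators and denominators telescope so the product is an integer; carrying out the multiplication exactly gives PP(1, 1, 7) = 8.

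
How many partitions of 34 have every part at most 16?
p(34, parts ≤ 16) = 11098

Use the recurrence p(n, m) = p(n, m−1) + p(n−m, m): either the largest part is < m (count p(n, m−1)) or the largest part is exactly m (remove one copy of m, count p(n−m, m)). With p(0, ·) = 1 this gives p(34, parts ≤ 16) = 11098. (By conjugating Young diagrams, this also counts partitions of 34 into at most 16 parts.)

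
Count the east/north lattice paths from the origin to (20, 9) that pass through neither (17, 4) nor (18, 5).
Number of paths = 9354660

Inclusion–exclusion. Total paths: C(29, 20) = 10015005. Through P₁: C(21, 17)·C(8, 3) = 335160. Through P₂: C(23, 18)·C(6, 2) = 504735. Since P₁ is strictly southwest of P₂, a monotone path through both must visit P₁ then P₂; paths through both = C(21, 17)·C(2, 1)·C(6, 2) = 179550. Avoid both = 10015005 − 335160 − 504735 + 179550 = 9354660.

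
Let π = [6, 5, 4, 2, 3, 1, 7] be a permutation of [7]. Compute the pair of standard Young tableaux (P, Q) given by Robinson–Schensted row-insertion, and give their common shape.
P = [1, 3, 7] / [2] / [4] / [5] / [6];  Q = [1, 5, 7] / [2] / [3] / [4] / [6];  common shape = (3, 1, 1, 1, 1)

Row-insert the values π_1, π_2, … into P one at a time, bumping the leftmost entry strictly greater than the inserted value down to the next row. The recording tableau Q records, in position (i, j), the step at which that cell was added to P.
  Insert 6 (step 1): P = [6];  Q = [1]
  Insert 5 (step 2): P = [5] / [6];  Q = [1] / [2]
  Insert 4 (step 3): P = [4] / [5] / [6];  Q = [1] / [2] / [3]
  Insert 2 (step 4): P = [2] / [4] / [5] / [6];  Q = [1] / [2] / [3] / [4]
  Insert 3 (step 5): P = [2, 3] / [4] / [5] / [6];  Q = [1, 5] / [2] / [3] / [4]
  Insert 1 (step 6): P = [1, 3] / [2] / [4] / [5] / [6];  Q = [1, 5] / [2] / [3] / [4] / [6]
  Insert 7 (step 7): P = [1, 3, 7] / [2] / [4] / [5] / [6];  Q = [1, 5, 7] / [2] / [3] / [4] / [6]
Final shape: (3, 1, 1, 1, 1).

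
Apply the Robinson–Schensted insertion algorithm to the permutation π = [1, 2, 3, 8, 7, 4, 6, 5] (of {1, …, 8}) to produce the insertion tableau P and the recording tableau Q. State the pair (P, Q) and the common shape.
P = [1, 2, 3, 4, 5] / [6] / [7] / [8];  Q = [1, 2, 3, 4, 7] / [5] / [6] / [8];  common shape = (5, 1, 1, 1)

Row-insert the values π_1, π_2, … into P one at a time, bumping the leftmost entry strictly greater than the inserted value down to the next row. The recording tableau Q records, in position (i, j), the step at which that cell was added to P.
  Insert 1 (step 1): P = [1];  Q = [1]
  Insert 2 (step 2): P = [1, 2];  Q = [1, 2]
  Insert 3 (step 3): P = [1, 2, 3];  Q = [1, 2, 3]
  Insert 8 (step 4): P = [1, 2, 3, 8];  Q = [1, 2, 3, 4]
  Insert 7 (step 5): P = [1, 2, 3, 7] / [8];  Q = [1, 2, 3, 4] / [5]
  Insert 4 (step 6): P = [1, 2, 3, 4] / [7] / [8];  Q = [1, 2, 3, 4] / [5] / [6]
  Insert 6 (step 7): P = [1, 2, 3, 4, 6] / [7] / [8];  Q = [1, 2, 3, 4, 7] / [5] / [6]
  Insert 5 (step 8): P = [1, 2, 3, 4, 5] / [6] / [7] / [8];  Q = [1, 2, 3, 4, 7] / [5] / [6] / [8]
Final shape: (5, 1, 1, 1).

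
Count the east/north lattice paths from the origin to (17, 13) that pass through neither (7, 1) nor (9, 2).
Number of paths = 112243640

Inclusion–exclusion. Total paths: C(30, 17) = 119759850. Through P₁: C(8, 7)·C(22, 10) = 5173168. Through P₂: C(11, 9)·C(19, 8) = 4157010. Since P₁ is strictly southwest of P₂, a monotone path through both must visit P₁ then P₂; paths through both = C(8, 7)·C(3, 2)·C(19, 8) = 1813968. Avoid both = 119759850 − 5173168 − 4157010 + 1813968 = 112243640.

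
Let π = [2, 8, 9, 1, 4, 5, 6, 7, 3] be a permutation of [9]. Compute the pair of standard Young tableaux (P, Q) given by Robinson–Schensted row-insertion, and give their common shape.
P = [1, 3, 5, 6, 7] / [2, 4, 9] / [8];  Q = [1, 2, 3, 7, 8] / [4, 5, 6] / [9];  common shape = (5, 3, 1)

Row-insert the values π_1, π_2, … into P one at a time, bumping the leftmost entry strictly greater than the inserted value down to the next row. The recording tableau Q records, in position (i, j), the step at which that cell was added to P.
  Insert 2 (step 1): P = [2];  Q = [1]
  Insert 8 (step 2): P = [2, 8];  Q = [1, 2]
  Insert 9 (step 3): P = [2, 8, 9];  Q = [1, 2, 3]
  Insert 1 (step 4): P = [1, 8, 9] / [2];  Q = [1, 2, 3] / [4]
  Insert 4 (step 5): P = [1, 4, 9] / [2, 8];  Q = [1, 2, 3] / [4, 5]
  Insert 5 (step 6): P = [1, 4, 5] / [2, 8, 9];  Q = [1, 2, 3] / [4, 5, 6]
  Insert 6 (step 7): P = [1, 4, 5, 6] / [2, 8, 9];  Q = [1, 2, 3, 7] / [4, 5, 6]
  Insert 7 (step 8): P = [1, 4, 5, 6, 7] / [2, 8, 9];  Q = [1, 2, 3, 7, 8] / [4, 5, 6]
  Insert 3 (step 9): P = [1, 3, 5, 6, 7] / [2, 4, 9] / [8];  Q = [1, 2, 3, 7, 8] / [4, 5, 6] / [9]
Final shape: (5, 3, 1).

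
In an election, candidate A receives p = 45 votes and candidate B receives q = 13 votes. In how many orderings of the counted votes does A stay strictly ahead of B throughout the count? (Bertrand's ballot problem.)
Strict-lead orderings = 1741010517120

Total orderings of the 58 votes with 45 for A: C(58, 45) = 3155581562280. By the Bertrand ballot formula (Cycle Lemma / reflection principle), the number of orderings in which A is strictly ahead of B throughout is (p − q)/(p + q) · C(p + q, p) = (45 − 13)/(45 + 13) · 3155581562280 = 1741010517120.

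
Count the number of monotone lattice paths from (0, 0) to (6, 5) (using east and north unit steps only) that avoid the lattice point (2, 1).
Number of paths = 252

Total paths from (0, 0) to (6, 5): C(11, 6) = 462. Paths through (2, 1): (paths (0, 0) → (2, 1)) × (paths (2, 1) → (6, 5)) = C(3, 2) · C(8, 4) = 3 · 70 = 210. Avoidance count = 462 − 210 = 252.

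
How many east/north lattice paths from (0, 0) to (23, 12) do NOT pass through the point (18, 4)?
Number of paths = 825037395

Total paths from (0, 0) to (23, 12): C(35, 23) = 834451800. Paths through (18, 4): (paths (0, 0) → (18, 4)) × (paths (18, 4) → (23, 12)) = C(22, 18) · C(13, 5) = 7315 · 1287 = 9414405. Avoidance count = 834451800 − 9414405 = 825037395.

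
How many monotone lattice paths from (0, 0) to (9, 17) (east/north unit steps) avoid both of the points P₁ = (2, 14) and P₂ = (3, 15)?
Number of paths = 3094022

Inclusion–exclusion. Total paths: C(26, 9) = 3124550. Through P₁: C(16, 2)·C(10, 7) = 14400. Through P₂: C(18, 3)·C(8, 6) = 22848. Since P₁ is strictly southwest of P₂, a monotone path through both must visit P₁ then P₂; paths through both = C(16, 2)·C(2, 1)·C(8, 6) = 6720. Avoid both = 3124550 − 14400 − 22848 + 6720 = 3094022.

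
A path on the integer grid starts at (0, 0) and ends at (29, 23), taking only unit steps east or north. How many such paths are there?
Number of paths = 352870329957600

A monotone lattice path from (0, 0) to (29, 23) consists of 29 east steps and 23 north steps in some order, so it is determined by which 29 of the 52 steps are east. The count is C(52, 29) = 352870329957600.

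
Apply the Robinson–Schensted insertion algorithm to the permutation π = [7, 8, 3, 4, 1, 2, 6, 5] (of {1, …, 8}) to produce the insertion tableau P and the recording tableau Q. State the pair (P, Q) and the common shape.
P = [1, 2, 5] / [3, 4, 6] / [7, 8];  Q = [1, 2, 7] / [3, 4, 8] / [5, 6];  common shape = (3, 3, 2)

Row-insert the values π_1, π_2, … into P one at a time, bumping the leftmost entry strictly greater than the inserted value down to the next row. The recording tableau Q records, in position (i, j), the step at which that cell was added to P.
  Insert 7 (step 1): P = [7];  Q = [1]
  Insert 8 (step 2): P = [7, 8];  Q = [1, 2]
  Insert 3 (step 3): P = [3, 8] / [7];  Q = [1, 2] / [3]
  Insert 4 (step 4): P = [3, 4] / [7, 8];  Q = [1, 2] / [3, 4]
  Insert 1 (step 5): P = [1, 4] / [3, 8] / [7];  Q = [1, 2] / [3, 4] / [5]
  Insert 2 (step 6): P = [1, 2] / [3, 4] / [7, 8];  Q = [1, 2] / [3, 4] / [5, 6]
  Insert 6 (step 7): P = [1, 2, 6] / [3, 4] / [7, 8];  Q = [1, 2, 7] / [3, 4] / [5, 6]
  Insert 5 (step 8): P = [1, 2, 5] / [3, 4, 6] / [7, 8];  Q = [1, 2, 7] / [3, 4, 8] / [5, 6]
Final shape: (3, 3, 2).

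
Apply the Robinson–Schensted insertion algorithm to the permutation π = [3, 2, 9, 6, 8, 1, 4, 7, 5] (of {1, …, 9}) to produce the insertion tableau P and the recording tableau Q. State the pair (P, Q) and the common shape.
P = [1, 4, 5] / [2, 6, 7] / [3, 8] / [9];  Q = [1, 3, 5] / [2, 4, 8] / [6, 7] / [9];  common shape = (3, 3, 2, 1)

Row-insert the values π_1, π_2, … into P one at a time, bumping the leftmost entry strictly greater than the inserted value down to the next row. The recording tableau Q records, in position (i, j), the step at which that cell was added to P.
  Insert 3 (step 1): P = [3];  Q = [1]
  Insert 2 (step 2): P = [2] / [3];  Q = [1] / [2]
  Insert 9 (step 3): P = [2, 9] / [3];  Q = [1, 3] / [2]
  Insert 6 (step 4): P = [2, 6] / [3, 9];  Q = [1, 3] / [2, 4]
  Insert 8 (step 5): P = [2, 6, 8] / [3, 9];  Q = [1, 3, 5] / [2, 4]
  Insert 1 (step 6): P = [1, 6, 8] / [2, 9] / [3];  Q = [1, 3, 5] / [2, 4] / [6]
  Insert 4 (step 7): P = [1, 4, 8] / [2, 6] / [3, 9];  Q = [1, 3, 5] / [2, 4] / [6, 7]
  Insert 7 (step 8): P = [1, 4, 7] / [2, 6, 8] / [3, 9];  Q = [1, 3, 5] / [2, 4, 8] / [6, 7]
  Insert 5 (step 9): P = [1, 4, 5] / [2, 6, 7] / [3, 8] / [9];  Q = [1, 3, 5] / [2, 4, 8] / [6, 7] / [9]
Final shape: (3, 3, 2, 1).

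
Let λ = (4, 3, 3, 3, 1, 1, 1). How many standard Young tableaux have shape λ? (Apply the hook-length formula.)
# SYT of shape (4, 3, 3, 3, 1, 1, 1) = 240240

Hook-length formula: f^λ = n! / Π hook(c), product over all cells c of the Young diagram. For λ = (4, 3, 3, 3, 1, 1, 1), n = 16 boxes. Hook lengths by row (left-to-right, top-to-bottom): [10, 6, 5, 1]; [8, 4, 3]; [7, 3, 2]; [6, 2, 1]; [3]; [2]; [1]. Product of hooks = 87091200. So f^λ = 16! / 87091200 = 20922789888000 / 87091200 = 240240.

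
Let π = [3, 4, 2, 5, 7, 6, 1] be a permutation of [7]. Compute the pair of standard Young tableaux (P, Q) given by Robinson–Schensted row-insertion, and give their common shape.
P = [1, 4, 5, 6] / [2, 7] / [3];  Q = [1, 2, 4, 5] / [3, 6] / [7];  common shape = (4, 2, 1)

Row-insert the values π_1, π_2, … into P one at a time, bumping the leftmost entry strictly greater than the inserted value down to the next row. The recording tableau Q records, in position (i, j), the step at which that cell was added to P.
  Insert 3 (step 1): P = [3];  Q = [1]
  Insert 4 (step 2): P = [3, 4];  Q = [1, 2]
  Insert 2 (step 3): P = [2, 4] / [3];  Q = [1, 2] / [3]
  Insert 5 (step 4): P = [2, 4, 5] / [3];  Q = [1, 2, 4] / [3]
  Insert 7 (step 5): P = [2, 4, 5, 7] / [3];  Q = [1, 2, 4, 5] / [3]
  Insert 6 (step 6): P = [2, 4, 5, 6] / [3, 7];  Q = [1, 2, 4, 5] / [3, 6]
  Insert 1 (step 7): P = [1, 4, 5, 6] / [2, 7] / [3];  Q = [1, 2, 4, 5] / [3, 6] / [7]
Final shape: (4, 2, 1).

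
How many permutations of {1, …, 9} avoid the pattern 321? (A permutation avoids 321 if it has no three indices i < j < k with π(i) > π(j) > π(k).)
C_9 = 4862

These 321-avoiding permutations are counted by the Catalan number C_n = (1/(n + 1)) · C(2n, n). For n = 9: C_9 = (1/10) · C(18, 9) = 48620/10 = 4862.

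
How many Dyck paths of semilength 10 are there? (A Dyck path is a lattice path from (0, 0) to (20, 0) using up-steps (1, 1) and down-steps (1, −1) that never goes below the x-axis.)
C_10 = 16796

These Dyck paths are counted by the Catalan number C_n = (1/(n + 1)) · C(2n, n). For n = 10: C_10 = (1/11) · C(20, 10) = 184756/11 = 16796.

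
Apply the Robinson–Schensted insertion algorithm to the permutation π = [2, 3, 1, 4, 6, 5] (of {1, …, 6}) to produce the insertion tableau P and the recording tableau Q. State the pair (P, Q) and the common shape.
P = [1, 3, 4, 5] / [2, 6];  Q = [1, 2, 4, 5] / [3, 6];  common shape = (4, 2)

Row-insert the values π_1, π_2, … into P one at a time, bumping the leftmost entry strictly greater than the inserted value down to the next row. The recording tableau Q records, in position (i, j), the step at which that cell was added to P.
  Insert 2 (step 1): P = [2];  Q = [1]
  Insert 3 (step 2): P = [2, 3];  Q = [1, 2]
  Insert 1 (step 3): P = [1, 3] / [2];  Q = [1, 2] / [3]
  Insert 4 (step 4): P = [1, 3, 4] / [2];  Q = [1, 2, 4] / [3]
  Insert 6 (step 5): P = [1, 3, 4, 6] / [2];  Q = [1, 2, 4, 5] / [3]
  Insert 5 (step 6): P = [1, 3, 4, 5] / [2, 6];  Q = [1, 2, 4, 5] / [3, 6]
Final shape: (4, 2).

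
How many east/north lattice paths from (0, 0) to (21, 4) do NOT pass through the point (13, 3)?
Number of paths = 7610

Total paths from (0, 0) to (21, 4): C(25, 21) = 12650. Paths through (13, 3): (paths (0, 0) → (13, 3)) × (paths (13, 3) → (21, 4)) = C(16, 13) · C(9, 8) = 560 · 9 = 5040. Avoidance count = 12650 − 5040 = 7610.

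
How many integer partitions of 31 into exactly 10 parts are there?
p(31, 10 parts) = 653

Partitions of n into exactly k parts are in bijection with partitions of n − k into at most k parts (subtract 1 from each part). So p(31, exactly 10) = p(21, parts ≤ 10). Computing via the recurrence p(m, j) = p(m, j−1) + p(m−j, j) gives 653.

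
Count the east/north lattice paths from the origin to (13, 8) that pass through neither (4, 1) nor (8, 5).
Number of paths = 93818

Inclusion–exclusion. Total paths: C(21, 13) = 203490. Through P₁: C(5, 4)·C(16, 9) = 57200. Through P₂: C(13, 8)·C(8, 5) = 72072. Since P₁ is strictly southwest of P₂, a monotone path through both must visit P₁ then P₂; paths through both = C(5, 4)·C(8, 4)·C(8, 5) = 19600. Avoid both = 203490 − 57200 − 72072 + 19600 = 93818.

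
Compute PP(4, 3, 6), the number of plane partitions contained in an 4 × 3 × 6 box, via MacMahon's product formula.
PP(4, 3, 6) = 457380

Evaluate the triple product over i = 1..4, j = 1..3, k = 1..6. The factors are (2/1) · (3/2) · (4/3) · (5/4) · (6/5) · (7/6) · (3/2) · (4/3) · … (72 factors total). The numerators and denominators telescope so the product is an integer; carrying out the multiplication exactly gives PP(4, 3, 6) = 457380.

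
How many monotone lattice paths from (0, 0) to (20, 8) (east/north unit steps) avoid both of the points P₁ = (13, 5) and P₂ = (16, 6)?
Number of paths = 1474830

Inclusion–exclusion. Total paths: C(28, 20) = 3108105. Through P₁: C(18, 13)·C(10, 7) = 1028160. Through P₂: C(22, 16)·C(6, 4) = 1119195. Since P₁ is strictly southwest of P₂, a monotone path through both must visit P₁ then P₂; paths through both = C(18, 13)·C(4, 3)·C(6, 4) = 514080. Avoid both = 3108105 − 1028160 − 1119195 + 514080 = 1474830.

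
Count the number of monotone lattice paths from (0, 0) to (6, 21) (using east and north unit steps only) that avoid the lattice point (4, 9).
Number of paths = 230945

Total paths from (0, 0) to (6, 21): C(27, 6) = 296010. Paths through (4, 9): (paths (0, 0) → (4, 9)) × (paths (4, 9) → (6, 21)) = C(13, 4) · C(14, 2) = 715 · 91 = 65065. Avoidance count = 296010 − 65065 = 230945.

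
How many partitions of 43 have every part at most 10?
p(43, parts ≤ 10) = 25608

Use the recurrence p(n, m) = p(n, m−1) + p(n−m, m): either the largest part is < m (count p(n, m−1)) or the largest part is exactly m (remove one copy of m, count p(n−m, m)). With p(0, ·) = 1 this gives p(43, parts ≤ 10) = 25608. (By conjugating Young diagrams, this also counts partitions of 43 into at most 10 parts.)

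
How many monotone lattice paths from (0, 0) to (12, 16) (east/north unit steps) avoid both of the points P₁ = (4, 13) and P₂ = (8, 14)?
Number of paths = 25411005

Inclusion–exclusion. Total paths: C(28, 12) = 30421755. Through P₁: C(17, 4)·C(11, 8) = 392700. Through P₂: C(22, 8)·C(6, 4) = 4796550. Since P₁ is strictly southwest of P₂, a monotone path through both must visit P₁ then P₂; paths through both = C(17, 4)·C(5, 4)·C(6, 4) = 178500. Avoid both = 30421755 − 392700 − 4796550 + 178500 = 25411005.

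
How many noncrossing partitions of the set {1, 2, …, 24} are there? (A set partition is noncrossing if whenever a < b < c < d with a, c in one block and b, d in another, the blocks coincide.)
C_24 = 1289904147324

These noncrossing partitions are counted by the Catalan number C_n = (1/(n + 1)) · C(2n, n). For n = 24: C_24 = (1/25) · C(48, 24) = 32247603683100/25 = 1289904147324.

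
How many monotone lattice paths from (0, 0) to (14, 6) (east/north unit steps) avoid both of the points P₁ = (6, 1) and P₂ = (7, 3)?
Number of paths = 17871

Inclusion–exclusion. Total paths: C(20, 14) = 38760. Through P₁: C(7, 6)·C(13, 8) = 9009. Through P₂: C(10, 7)·C(10, 7) = 14400. Since P₁ is strictly southwest of P₂, a monotone path through both must visit P₁ then P₂; paths through both = C(7, 6)·C(3, 1)·C(10, 7) = 2520. Avoid both = 38760 − 9009 − 14400 + 2520 = 17871.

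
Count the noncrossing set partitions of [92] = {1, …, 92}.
C_92 = 15487357822491889407128326963778343232013931127835600

These noncrossing partitions are counted by the Catalan number C_n = (1/(n + 1)) · C(2n, n). For n = 92: C_92 = (1/93) · C(184, 92) = 1440324277491745714862934407631385920577295594888710800/93 = 15487357822491889407128326963778343232013931127835600.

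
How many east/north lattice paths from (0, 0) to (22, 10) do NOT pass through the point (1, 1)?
Number of paths = 35897940

Total paths from (0, 0) to (22, 10): C(32, 22) = 64512240. Paths through (1, 1): (paths (0, 0) → (1, 1)) × (paths (1, 1) → (22, 10)) = C(2, 1) · C(30, 21) = 2 · 14307150 = 28614300. Avoidance count = 64512240 − 28614300 = 35897940.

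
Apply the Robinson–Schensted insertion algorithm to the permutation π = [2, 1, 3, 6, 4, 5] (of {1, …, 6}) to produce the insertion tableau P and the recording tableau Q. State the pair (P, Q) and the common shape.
P = [1, 3, 4, 5] / [2, 6];  Q = [1, 3, 4, 6] / [2, 5];  common shape = (4, 2)

Row-insert the values π_1, π_2, … into P one at a time, bumping the leftmost entry strictly greater than the inserted value down to the next row. The recording tableau Q records, in position (i, j), the step at which that cell was added to P.
  Insert 2 (step 1): P = [2];  Q = [1]
  Insert 1 (step 2): P = [1] / [2];  Q = [1] / [2]
  Insert 3 (step 3): P = [1, 3] / [2];  Q = [1, 3] / [2]
  Insert 6 (step 4): P = [1, 3, 6] / [2];  Q = [1, 3, 4] / [2]
  Insert 4 (step 5): P = [1, 3, 4] / [2, 6];  Q = [1, 3, 4] / [2, 5]
  Insert 5 (step 6): P = [1, 3, 4, 5] / [2, 6];  Q = [1, 3, 4, 6] / [2, 5]
Final shape: (4, 2).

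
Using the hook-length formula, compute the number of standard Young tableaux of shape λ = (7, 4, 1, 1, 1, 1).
# SYT of shape (7, 4, 1, 1, 1, 1) = 75075

Hook-length formula: f^λ = n! / Π hook(c), product over all cells c of the Young diagram. For λ = (7, 4, 1, 1, 1, 1), n = 15 boxes. Hook lengths by row (left-to-right, top-to-bottom): [12, 7, 6, 5, 3, 2, 1]; [8, 3, 2, 1]; [4]; [3]; [2]; [1]. Product of hooks = 17418240. So f^λ = 15! / 17418240 = 1307674368000 / 17418240 = 75075.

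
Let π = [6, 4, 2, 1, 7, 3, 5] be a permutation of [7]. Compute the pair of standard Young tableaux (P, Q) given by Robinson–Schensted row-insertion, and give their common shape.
P = [1, 3, 5] / [2, 7] / [4] / [6];  Q = [1, 5, 7] / [2, 6] / [3] / [4];  common shape = (3, 2, 1, 1)

Row-insert the values π_1, π_2, … into P one at a time, bumping the leftmost entry strictly greater than the inserted value down to the next row. The recording tableau Q records, in position (i, j), the step at which that cell was added to P.
  Insert 6 (step 1): P = [6];  Q = [1]
  Insert 4 (step 2): P = [4] / [6];  Q = [1] / [2]
  Insert 2 (step 3): P = [2] / [4] / [6];  Q = [1] / [2] / [3]
  Insert 1 (step 4): P = [1] / [2] / [4] / [6];  Q = [1] / [2] / [3] / [4]
  Insert 7 (step 5): P = [1, 7] / [2] / [4] / [6];  Q = [1, 5] / [2] / [3] / [4]
  Insert 3 (step 6): P = [1, 3] / [2, 7] / [4] / [6];  Q = [1, 5] / [2, 6] / [3] / [4]
  Insert 5 (step 7): P = [1, 3, 5] / [2, 7] / [4] / [6];  Q = [1, 5, 7] / [2, 6] / [3] / [4]
Final shape: (3, 2, 1, 1).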